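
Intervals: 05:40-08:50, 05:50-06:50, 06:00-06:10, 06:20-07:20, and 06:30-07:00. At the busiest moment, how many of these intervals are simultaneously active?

Sweep endpoints in order; track running count of active intervals.
Peak of 4 reached at 06:30.

4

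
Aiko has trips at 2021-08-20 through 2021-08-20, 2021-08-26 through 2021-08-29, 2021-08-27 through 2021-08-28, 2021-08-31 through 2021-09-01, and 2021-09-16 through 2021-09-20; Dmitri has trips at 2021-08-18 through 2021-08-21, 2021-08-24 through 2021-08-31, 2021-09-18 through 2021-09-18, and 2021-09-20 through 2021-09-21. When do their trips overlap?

2021-08-20 through 2021-08-20, 2021-08-26 through 2021-08-29, 2021-08-31 through 2021-08-31, 2021-09-18 through 2021-09-18, 2021-09-20 through 2021-09-20

First set merges to 2021-08-20 through 2021-08-20, 2021-08-26 through 2021-08-29, 2021-08-31 through 2021-09-01, 2021-09-16 through 2021-09-20.
2021-08-20 through 2021-08-20 ∩ B → 2021-08-20 through 2021-08-20.
2021-08-26 through 2021-08-29 ∩ B → 2021-08-26 through 2021-08-29.
2021-08-31 through 2021-09-01 ∩ B → 2021-08-31 through 2021-08-31.
2021-09-16 through 2021-09-20 ∩ B → 2021-09-18 through 2021-09-18, 2021-09-20 through 2021-09-20.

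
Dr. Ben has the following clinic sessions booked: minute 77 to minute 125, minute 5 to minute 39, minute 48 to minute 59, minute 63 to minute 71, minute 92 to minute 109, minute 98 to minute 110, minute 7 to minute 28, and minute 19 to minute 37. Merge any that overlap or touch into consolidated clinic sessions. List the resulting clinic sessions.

Sort by start: minute 5 to minute 39, minute 7 to minute 28, minute 19 to minute 37, minute 48 to minute 59, minute 63 to minute 71, minute 77 to minute 125, minute 92 to minute 109, minute 98 to minute 110.
minute 7 to minute 28 overlaps/touches minute 5 to minute 39 → extend to minute 5 to minute 39.
minute 19 to minute 37 overlaps/touches minute 5 to minute 39 → extend to minute 5 to minute 39.
minute 48 to minute 59 is disjoint → start new block.
minute 63 to minute 71 is disjoint → start new block.
minute 77 to minute 125 is disjoint → start new block.
minute 92 to minute 109 overlaps/touches minute 77 to minute 125 → extend to minute 77 to minute 125.
minute 98 to minute 110 overlaps/touches minute 77 to minute 125 → extend to minute 77 to minute 125.

minute 5 to minute 39, minute 48 to minute 59, minute 63 to minute 71, minute 77 to minute 125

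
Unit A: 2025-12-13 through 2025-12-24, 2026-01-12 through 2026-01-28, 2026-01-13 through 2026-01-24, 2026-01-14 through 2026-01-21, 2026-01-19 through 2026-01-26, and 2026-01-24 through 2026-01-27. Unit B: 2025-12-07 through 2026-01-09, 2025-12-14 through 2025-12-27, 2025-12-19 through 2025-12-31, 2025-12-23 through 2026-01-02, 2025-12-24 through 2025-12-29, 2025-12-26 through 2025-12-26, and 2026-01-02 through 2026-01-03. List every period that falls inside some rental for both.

2025-12-13 through 2025-12-24

Merge the first list: 2025-12-13 through 2025-12-24, 2026-01-12 through 2026-01-28.
Merge the second list: 2025-12-07 through 2026-01-09.
2025-12-13 through 2025-12-24 meets the second set on 2025-12-13 through 2025-12-24.
2026-01-12 through 2026-01-28: no overlap with the second set.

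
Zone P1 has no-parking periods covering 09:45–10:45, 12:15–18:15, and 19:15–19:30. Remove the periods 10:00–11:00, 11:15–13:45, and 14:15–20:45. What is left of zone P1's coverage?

09:45-10:45 with B removed leaves 09:45-10:00.
12:15-18:15 with B removed leaves 13:45-14:15.
19:15-19:30 lies entirely inside B → drops out.

09:45-10:00, 13:45-14:15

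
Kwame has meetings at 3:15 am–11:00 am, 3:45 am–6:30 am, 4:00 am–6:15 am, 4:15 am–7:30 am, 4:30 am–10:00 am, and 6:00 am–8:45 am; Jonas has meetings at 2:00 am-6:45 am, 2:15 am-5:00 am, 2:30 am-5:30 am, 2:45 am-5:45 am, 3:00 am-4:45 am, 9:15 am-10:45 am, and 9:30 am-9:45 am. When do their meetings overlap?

3:15 am-6:45 am, 9:15 am-10:45 am

Merge the first list: 3:15 am-11:00 am.
Merge the second list: 2:00 am-6:45 am, 9:15 am-10:45 am.
3:15 am-11:00 am ∩ B → 3:15 am-6:45 am, 9:15 am-10:45 am.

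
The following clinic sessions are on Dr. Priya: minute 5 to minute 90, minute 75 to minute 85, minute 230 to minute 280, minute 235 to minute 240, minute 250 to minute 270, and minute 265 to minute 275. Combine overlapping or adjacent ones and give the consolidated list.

minute 75 to minute 85 overlaps/touches minute 5 to minute 90 → extend to minute 5 to minute 90.
minute 230 to minute 280 is disjoint → start new block.
minute 235 to minute 240 overlaps/touches minute 230 to minute 280 → extend to minute 230 to minute 280.
minute 250 to minute 270 overlaps/touches minute 230 to minute 280 → extend to minute 230 to minute 280.
minute 265 to minute 275 overlaps/touches minute 230 to minute 280 → extend to minute 230 to minute 280.

minute 5 to minute 90, minute 230 to minute 280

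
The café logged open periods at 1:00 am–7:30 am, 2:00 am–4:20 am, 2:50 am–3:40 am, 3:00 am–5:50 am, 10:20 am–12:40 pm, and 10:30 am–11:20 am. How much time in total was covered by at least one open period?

Merged: 1:00 am–7:30 am, 10:20 am–12:40 pm.
Lengths: 6 h 30 min + 2 h 20 min = 8 h 50 min.

8 h 50 min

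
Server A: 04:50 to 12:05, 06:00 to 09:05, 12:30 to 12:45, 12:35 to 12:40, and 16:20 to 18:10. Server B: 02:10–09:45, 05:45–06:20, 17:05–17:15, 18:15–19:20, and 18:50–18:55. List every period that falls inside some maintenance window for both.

04:50–09:45, 17:05–17:15

First set merges to 04:50–12:05, 12:30–12:45, 16:20–18:10.
Second set merges to 02:10–09:45, 17:05–17:15, 18:15–19:20.
04:50–12:05 overlaps B on 04:50–09:45.
12:30–12:45 falls entirely outside B.
16:20–18:10 overlaps B on 17:05–17:15.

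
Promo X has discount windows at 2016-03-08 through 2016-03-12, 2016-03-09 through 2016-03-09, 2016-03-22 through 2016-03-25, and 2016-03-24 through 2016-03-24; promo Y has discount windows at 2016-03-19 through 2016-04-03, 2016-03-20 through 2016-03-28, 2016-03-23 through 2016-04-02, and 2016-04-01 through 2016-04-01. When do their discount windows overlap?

2016-03-22 through 2016-03-25

A, merged: 2016-03-08 through 2016-03-12, 2016-03-22 through 2016-03-25.
B, merged: 2016-03-19 through 2016-04-03.
2016-03-08 through 2016-03-12 meets no B interval.
2016-03-22 through 2016-03-25 ∩ B → 2016-03-22 through 2016-03-25.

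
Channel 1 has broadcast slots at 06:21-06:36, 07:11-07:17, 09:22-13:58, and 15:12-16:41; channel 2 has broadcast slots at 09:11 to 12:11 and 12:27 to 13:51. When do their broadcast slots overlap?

06:21-06:36: no overlap with the second set.
07:11-07:17: no overlap with the second set.
09:22-13:58 meets the second set on 09:22-12:11, 12:27-13:51.
15:12-16:41: no overlap with the second set.

09:22-12:11, 12:27-13:51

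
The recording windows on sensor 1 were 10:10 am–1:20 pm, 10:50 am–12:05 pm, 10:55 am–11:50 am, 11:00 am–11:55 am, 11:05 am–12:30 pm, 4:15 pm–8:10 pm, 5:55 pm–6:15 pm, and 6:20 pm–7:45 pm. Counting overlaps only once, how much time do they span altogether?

7 h 5 min

Merged: 10:10 am–1:20 pm, 4:15 pm–8:10 pm.
Lengths: 3 h 10 min + 3 h 55 min = 7 h 5 min.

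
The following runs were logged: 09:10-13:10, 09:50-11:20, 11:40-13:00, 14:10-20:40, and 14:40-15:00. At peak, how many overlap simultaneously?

2

Sweep endpoints in order; track running count of active intervals.
Peak of 2 reached at 09:50.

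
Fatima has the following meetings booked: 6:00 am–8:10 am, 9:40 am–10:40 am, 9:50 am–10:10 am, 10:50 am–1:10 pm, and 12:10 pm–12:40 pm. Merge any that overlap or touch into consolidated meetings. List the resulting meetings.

6:00 am–8:10 am, 9:40 am–10:40 am, 10:50 am–1:10 pm

9:40 am–10:40 am is disjoint → start new block.
9:50 am–10:10 am overlaps/touches 9:40 am–10:40 am → extend to 9:40 am–10:40 am.
10:50 am–1:10 pm is disjoint → start new block.
12:10 pm–12:40 pm overlaps/touches 10:50 am–1:10 pm → extend to 10:50 am–1:10 pm.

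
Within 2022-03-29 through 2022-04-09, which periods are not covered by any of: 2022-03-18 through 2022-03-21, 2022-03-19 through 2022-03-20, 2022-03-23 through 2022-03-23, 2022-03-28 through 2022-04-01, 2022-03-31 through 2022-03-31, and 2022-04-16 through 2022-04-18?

2022-04-02 through 2022-04-09

Covered (merged): 2022-03-18 through 2022-03-21, 2022-03-23 through 2022-03-23, 2022-03-28 through 2022-04-01, 2022-04-16 through 2022-04-18.
Uncovered inside 2022-03-29 through 2022-04-09: 2022-04-02 through 2022-04-09.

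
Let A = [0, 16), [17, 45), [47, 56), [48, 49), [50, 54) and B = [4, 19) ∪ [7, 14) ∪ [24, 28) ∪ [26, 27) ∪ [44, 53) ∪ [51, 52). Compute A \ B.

[0, 4) ∪ [19, 24) ∪ [28, 44) ∪ [53, 56)

Merge the first list: [0, 16), [17, 45), [47, 56).
Merge the second list: [4, 19), [24, 28), [44, 53).
[0, 16) \ B = [0, 4).
[17, 45) \ B = [19, 24), [28, 44).
[47, 56) \ B = [53, 56).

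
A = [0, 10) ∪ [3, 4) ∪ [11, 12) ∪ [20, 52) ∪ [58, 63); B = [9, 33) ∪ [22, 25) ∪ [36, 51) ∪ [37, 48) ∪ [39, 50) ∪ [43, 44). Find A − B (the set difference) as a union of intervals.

Merge the first list: [0, 10), [11, 12), [20, 52), [58, 63).
Merge the second list: [9, 33), [36, 51).
[0, 10) with B removed leaves [0, 9).
[11, 12) lies entirely inside B → drops out.
[20, 52) with B removed leaves [33, 36), [51, 52).
[58, 63) is untouched.

[0, 9) ∪ [33, 36) ∪ [51, 52) ∪ [58, 63)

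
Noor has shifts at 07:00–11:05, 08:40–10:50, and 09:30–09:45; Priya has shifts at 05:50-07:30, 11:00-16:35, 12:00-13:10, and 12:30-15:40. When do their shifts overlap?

07:00–07:30, 11:00–11:05

First set merges to 07:00–11:05.
Second set merges to 05:50–07:30, 11:00–16:35.
07:00–11:05 ∩ B → 07:00–07:30, 11:00–11:05.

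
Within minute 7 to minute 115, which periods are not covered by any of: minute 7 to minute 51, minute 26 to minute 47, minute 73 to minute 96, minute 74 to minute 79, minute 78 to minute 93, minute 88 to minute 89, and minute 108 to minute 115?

minute 51 to minute 73, minute 96 to minute 108

After merging, the occupied span is minute 7 to minute 51, minute 73 to minute 96, minute 108 to minute 115.
Uncovered inside minute 7 to minute 115: minute 51 to minute 73, minute 96 to minute 108.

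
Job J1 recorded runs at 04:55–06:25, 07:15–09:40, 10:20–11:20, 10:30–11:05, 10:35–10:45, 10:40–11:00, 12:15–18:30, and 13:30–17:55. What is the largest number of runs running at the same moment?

4

Walk the sorted start/end points keeping a running depth.
The depth first hits 4 at 10:40.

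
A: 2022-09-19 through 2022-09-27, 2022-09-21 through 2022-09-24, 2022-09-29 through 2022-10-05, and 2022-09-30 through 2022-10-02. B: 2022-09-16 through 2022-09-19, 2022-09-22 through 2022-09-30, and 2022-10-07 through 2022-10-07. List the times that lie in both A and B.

Merge the first list: 2022-09-19 through 2022-09-27, 2022-09-29 through 2022-10-05.
2022-09-19 through 2022-09-27 meets the second set on 2022-09-19 through 2022-09-19, 2022-09-22 through 2022-09-27.
2022-09-29 through 2022-10-05 meets the second set on 2022-09-29 through 2022-09-30.

2022-09-19 through 2022-09-19, 2022-09-22 through 2022-09-27, 2022-09-29 through 2022-09-30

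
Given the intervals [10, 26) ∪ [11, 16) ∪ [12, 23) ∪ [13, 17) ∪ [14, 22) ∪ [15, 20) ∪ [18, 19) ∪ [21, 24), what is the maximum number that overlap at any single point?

Sweep endpoints in order; track running count of active intervals.
Peak of 6 reached at 15.

6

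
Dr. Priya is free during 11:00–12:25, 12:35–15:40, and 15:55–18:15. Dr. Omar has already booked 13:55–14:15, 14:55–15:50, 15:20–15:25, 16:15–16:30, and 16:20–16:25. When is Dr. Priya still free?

11:00–12:25, 12:35–13:55, 14:15–14:55, 15:55–16:15, 16:30–18:15

Second set merges to 13:55–14:15, 14:55–15:50, 16:15–16:30.
11:00–12:25: nothing removed.
12:35–15:40 \ B = 12:35–13:55, 14:15–14:55.
15:55–18:15 \ B = 15:55–16:15, 16:30–18:15.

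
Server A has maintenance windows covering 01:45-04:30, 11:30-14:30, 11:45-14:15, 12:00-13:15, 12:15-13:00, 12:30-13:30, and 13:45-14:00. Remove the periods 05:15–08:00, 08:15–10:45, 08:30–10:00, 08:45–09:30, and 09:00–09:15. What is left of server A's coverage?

01:45–04:30, 11:30–14:30

A, merged: 01:45–04:30, 11:30–14:30.
B, merged: 05:15–08:00, 08:15–10:45.
01:45–04:30: nothing removed.
11:30–14:30: nothing removed.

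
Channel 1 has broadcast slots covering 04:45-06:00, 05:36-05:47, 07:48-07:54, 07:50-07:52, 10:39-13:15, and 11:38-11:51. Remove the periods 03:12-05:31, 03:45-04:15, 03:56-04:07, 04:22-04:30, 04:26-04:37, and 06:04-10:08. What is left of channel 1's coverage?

05:31-06:00, 10:39-13:15

First set merges to 04:45-06:00, 07:48-07:54, 10:39-13:15.
Second set merges to 03:12-05:31, 06:04-10:08.
04:45-06:00 minus B → 05:31-06:00.
07:48-07:54: fully covered by B → removed.
10:39-13:15: no B overlap → unchanged.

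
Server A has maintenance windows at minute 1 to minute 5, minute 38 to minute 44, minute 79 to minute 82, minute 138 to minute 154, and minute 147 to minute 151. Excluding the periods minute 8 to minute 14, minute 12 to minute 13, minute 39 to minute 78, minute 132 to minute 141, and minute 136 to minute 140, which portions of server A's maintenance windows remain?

Merge the first list: minute 1 to minute 5, minute 38 to minute 44, minute 79 to minute 82, minute 138 to minute 154.
Merge the second list: minute 8 to minute 14, minute 39 to minute 78, minute 132 to minute 141.
minute 1 to minute 5 is untouched.
minute 38 to minute 44 with B removed leaves minute 38 to minute 39.
minute 79 to minute 82 is untouched.
minute 138 to minute 154 with B removed leaves minute 141 to minute 154.

minute 1 to minute 5, minute 38 to minute 39, minute 79 to minute 82, minute 141 to minute 154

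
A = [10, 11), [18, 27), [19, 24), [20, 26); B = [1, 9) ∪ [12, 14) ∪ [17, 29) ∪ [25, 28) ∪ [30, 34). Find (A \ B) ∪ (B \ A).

A, merged: [10, 11), [18, 27).
B, merged: [1, 9), [12, 14), [17, 29), [30, 34).
A but not B: [10, 11).
B but not A: [1, 9), [12, 14), [17, 18), [27, 29), [30, 34).
Combining gives A △ B.

[1, 9) ∪ [10, 11) ∪ [12, 14) ∪ [17, 18) ∪ [27, 29) ∪ [30, 34)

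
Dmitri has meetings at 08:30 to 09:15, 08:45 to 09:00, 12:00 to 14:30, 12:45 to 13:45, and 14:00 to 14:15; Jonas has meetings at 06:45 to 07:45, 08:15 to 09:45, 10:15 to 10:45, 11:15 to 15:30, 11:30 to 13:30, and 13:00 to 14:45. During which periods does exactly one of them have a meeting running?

First set merges to 08:30–09:15, 12:00–14:30.
Second set merges to 06:45–07:45, 08:15–09:45, 10:15–10:45, 11:15–15:30.
A but not B: none.
B but not A: 06:45–07:45, 08:15–08:30, 09:15–09:45, 10:15–10:45, 11:15–12:00, 14:30–15:30.
Combining gives A △ B.

06:45–07:45, 08:15–08:30, 09:15–09:45, 10:15–10:45, 11:15–12:00, 14:30–15:30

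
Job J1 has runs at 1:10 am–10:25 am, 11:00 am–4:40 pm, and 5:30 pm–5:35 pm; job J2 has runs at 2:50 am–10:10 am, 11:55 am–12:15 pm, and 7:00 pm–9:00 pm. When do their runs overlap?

1:10 am–10:25 am ∩ B → 2:50 am–10:10 am.
11:00 am–4:40 pm ∩ B → 11:55 am–12:15 pm.
5:30 pm–5:35 pm meets no B interval.

2:50 am–10:10 am, 11:55 am–12:15 pm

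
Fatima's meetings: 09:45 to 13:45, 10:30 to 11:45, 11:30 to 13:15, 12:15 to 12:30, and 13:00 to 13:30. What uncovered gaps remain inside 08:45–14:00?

08:45–09:45, 13:45–14:00

The merged coverage is 09:45–13:45.
Gaps within 08:45–14:00: 08:45–09:45, 13:45–14:00.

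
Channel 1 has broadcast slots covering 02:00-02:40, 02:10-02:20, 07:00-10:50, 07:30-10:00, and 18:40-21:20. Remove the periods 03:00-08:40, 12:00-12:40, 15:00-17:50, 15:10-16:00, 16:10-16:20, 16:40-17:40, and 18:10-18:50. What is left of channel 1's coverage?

02:00–02:40, 08:40–10:50, 18:50–21:20

Merge the first list: 02:00–02:40, 07:00–10:50, 18:40–21:20.
Merge the second list: 03:00–08:40, 12:00–12:40, 15:00–17:50, 18:10–18:50.
02:00–02:40: no B overlap → unchanged.
07:00–10:50 minus B → 08:40–10:50.
18:40–21:20 minus B → 18:50–21:20.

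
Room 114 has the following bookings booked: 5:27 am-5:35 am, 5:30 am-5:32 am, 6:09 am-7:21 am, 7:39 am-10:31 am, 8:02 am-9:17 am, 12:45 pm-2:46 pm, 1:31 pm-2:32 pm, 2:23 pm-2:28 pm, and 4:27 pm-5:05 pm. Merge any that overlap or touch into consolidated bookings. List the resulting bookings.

5:30 am-5:32 am overlaps/touches 5:27 am-5:35 am → extend to 5:27 am-5:35 am.
6:09 am-7:21 am is disjoint → start new block.
7:39 am-10:31 am is disjoint → start new block.
8:02 am-9:17 am overlaps/touches 7:39 am-10:31 am → extend to 7:39 am-10:31 am.
12:45 pm-2:46 pm is disjoint → start new block.
1:31 pm-2:32 pm overlaps/touches 12:45 pm-2:46 pm → extend to 12:45 pm-2:46 pm.
2:23 pm-2:28 pm overlaps/touches 12:45 pm-2:46 pm → extend to 12:45 pm-2:46 pm.
4:27 pm-5:05 pm is disjoint → start new block.

5:27 am-5:35 am, 6:09 am-7:21 am, 7:39 am-10:31 am, 12:45 pm-2:46 pm, 4:27 pm-5:05 pm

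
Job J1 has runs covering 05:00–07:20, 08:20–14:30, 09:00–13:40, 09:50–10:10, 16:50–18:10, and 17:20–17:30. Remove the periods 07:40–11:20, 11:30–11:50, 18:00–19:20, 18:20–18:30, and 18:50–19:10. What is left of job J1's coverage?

Merge the first list: 05:00–07:20, 08:20–14:30, 16:50–18:10.
Merge the second list: 07:40–11:20, 11:30–11:50, 18:00–19:20.
05:00–07:20: nothing removed.
08:20–14:30 \ B = 11:20–11:30, 11:50–14:30.
16:50–18:10 \ B = 16:50–18:00.

05:00–07:20, 11:20–11:30, 11:50–14:30, 16:50–18:00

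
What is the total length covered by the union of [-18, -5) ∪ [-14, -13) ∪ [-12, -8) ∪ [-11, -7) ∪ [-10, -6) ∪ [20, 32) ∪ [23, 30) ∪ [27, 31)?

Merged: [-18, -5), [20, 32).
Lengths: 13 + 12 = 25.

25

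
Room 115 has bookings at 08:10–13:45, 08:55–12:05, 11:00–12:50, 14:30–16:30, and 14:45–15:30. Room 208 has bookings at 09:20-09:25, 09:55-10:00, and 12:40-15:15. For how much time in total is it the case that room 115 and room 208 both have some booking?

2 h

Merge the first list: 08:10–13:45, 14:30–16:30.
A ∩ B = 09:20–09:25, 09:55–10:00, 12:40–13:45, 14:30–15:15.
Total: 5 min + 5 min + 1 h 5 min + 45 min = 2 h.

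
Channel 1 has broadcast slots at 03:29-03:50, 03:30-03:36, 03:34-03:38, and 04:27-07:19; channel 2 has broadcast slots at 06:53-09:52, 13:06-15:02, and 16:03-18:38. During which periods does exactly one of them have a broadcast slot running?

Merge the first list: 03:29-03:50, 04:27-07:19.
A \ B = 03:29-03:50, 04:27-06:53.
B \ A = 07:19-09:52, 13:06-15:02, 16:03-18:38.
Union of the two gives the symmetric difference.

03:29-03:50, 04:27-06:53, 07:19-09:52, 13:06-15:02, 16:03-18:38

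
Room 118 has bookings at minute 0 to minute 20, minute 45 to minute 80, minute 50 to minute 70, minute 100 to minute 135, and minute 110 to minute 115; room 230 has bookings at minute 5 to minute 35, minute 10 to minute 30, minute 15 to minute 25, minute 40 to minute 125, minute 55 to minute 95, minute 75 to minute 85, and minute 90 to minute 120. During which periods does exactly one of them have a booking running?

Merge the first list: minute 0 to minute 20, minute 45 to minute 80, minute 100 to minute 135.
Merge the second list: minute 5 to minute 35, minute 40 to minute 125.
A \ B = minute 0 to minute 5, minute 125 to minute 135.
B \ A = minute 20 to minute 35, minute 40 to minute 45, minute 80 to minute 100.
Union of the two gives the symmetric difference.

minute 0 to minute 5, minute 20 to minute 35, minute 40 to minute 45, minute 80 to minute 100, minute 125 to minute 135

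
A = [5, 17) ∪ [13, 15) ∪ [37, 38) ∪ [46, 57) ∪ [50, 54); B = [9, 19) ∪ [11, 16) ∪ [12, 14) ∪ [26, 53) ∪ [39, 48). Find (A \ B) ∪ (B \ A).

[5, 9) ∪ [17, 19) ∪ [26, 37) ∪ [38, 46) ∪ [53, 57)

A, merged: [5, 17), [37, 38), [46, 57).
B, merged: [9, 19), [26, 53).
A \ B = [5, 9), [53, 57).
B \ A = [17, 19), [26, 37), [38, 46).
Union of the two gives the symmetric difference.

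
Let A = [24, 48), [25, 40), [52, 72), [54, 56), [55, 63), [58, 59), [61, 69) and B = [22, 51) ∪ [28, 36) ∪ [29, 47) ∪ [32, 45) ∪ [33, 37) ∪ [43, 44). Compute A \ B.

[52, 72)

A, merged: [24, 48), [52, 72).
B, merged: [22, 51).
[24, 48): entirely removed.
[52, 72): nothing removed.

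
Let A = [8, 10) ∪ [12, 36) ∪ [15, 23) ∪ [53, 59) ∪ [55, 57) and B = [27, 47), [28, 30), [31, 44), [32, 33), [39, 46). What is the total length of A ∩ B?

9

A, merged: [8, 10), [12, 36), [53, 59).
B, merged: [27, 47).
A ∩ B = [27, 36).
Total: 9.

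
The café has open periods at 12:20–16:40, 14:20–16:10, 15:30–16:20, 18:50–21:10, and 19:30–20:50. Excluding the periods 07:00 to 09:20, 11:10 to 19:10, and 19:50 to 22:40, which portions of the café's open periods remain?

19:10–19:50

First set merges to 12:20–16:40, 18:50–21:10.
12:20–16:40: fully covered by B → removed.
18:50–21:10 minus B → 19:10–19:50.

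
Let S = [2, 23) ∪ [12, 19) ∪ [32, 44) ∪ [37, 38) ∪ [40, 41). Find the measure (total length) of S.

Merged: [2, 23), [32, 44).
Lengths: 21 + 12 = 33.

33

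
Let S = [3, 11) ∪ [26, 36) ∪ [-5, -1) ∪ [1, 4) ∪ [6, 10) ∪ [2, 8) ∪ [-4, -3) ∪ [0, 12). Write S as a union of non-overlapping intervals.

[-5, -1) ∪ [0, 12) ∪ [26, 36)

Sort by start: [-5, -1), [-4, -3), [0, 12), [1, 4), [2, 8), [3, 11), [6, 10), [26, 36).
[-4, -3) overlaps/touches [-5, -1) → extend to [-5, -1).
[0, 12) is disjoint → start new block.
[1, 4) overlaps/touches [0, 12) → extend to [0, 12).
[2, 8) overlaps/touches [0, 12) → extend to [0, 12).
[3, 11) overlaps/touches [0, 12) → extend to [0, 12).
[6, 10) overlaps/touches [0, 12) → extend to [0, 12).
[26, 36) is disjoint → start new block.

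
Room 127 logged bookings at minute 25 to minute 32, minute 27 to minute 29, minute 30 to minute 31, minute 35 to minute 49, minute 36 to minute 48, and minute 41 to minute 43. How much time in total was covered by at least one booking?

Merged: minute 25 to minute 32, minute 35 to minute 49.
Lengths: 7 minutes + 14 minutes = 21 minutes.

21 minutes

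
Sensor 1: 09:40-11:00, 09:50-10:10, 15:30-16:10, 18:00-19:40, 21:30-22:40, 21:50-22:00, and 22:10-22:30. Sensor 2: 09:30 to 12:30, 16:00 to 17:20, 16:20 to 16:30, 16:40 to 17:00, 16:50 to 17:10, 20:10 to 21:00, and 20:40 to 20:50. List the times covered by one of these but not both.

A, merged: 09:40–11:00, 15:30–16:10, 18:00–19:40, 21:30–22:40.
B, merged: 09:30–12:30, 16:00–17:20, 20:10–21:00.
Only in the first: 15:30–16:00, 18:00–19:40, 21:30–22:40.
Only in the second: 09:30–09:40, 11:00–12:30, 16:10–17:20, 20:10–21:00.
Together these are the periods covered by exactly one.

09:30–09:40, 11:00–12:30, 15:30–16:00, 16:10–17:20, 18:00–19:40, 20:10–21:00, 21:30–22:40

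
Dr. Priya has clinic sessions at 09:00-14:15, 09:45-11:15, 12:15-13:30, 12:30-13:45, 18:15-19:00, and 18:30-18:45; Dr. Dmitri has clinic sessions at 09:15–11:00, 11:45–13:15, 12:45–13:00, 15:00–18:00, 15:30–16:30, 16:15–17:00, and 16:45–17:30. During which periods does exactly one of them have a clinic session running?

09:00-09:15, 11:00-11:45, 13:15-14:15, 15:00-18:00, 18:15-19:00

Merge the first list: 09:00-14:15, 18:15-19:00.
Merge the second list: 09:15-11:00, 11:45-13:15, 15:00-18:00.
A \ B = 09:00-09:15, 11:00-11:45, 13:15-14:15, 18:15-19:00.
B \ A = 15:00-18:00.
Union of the two gives the symmetric difference.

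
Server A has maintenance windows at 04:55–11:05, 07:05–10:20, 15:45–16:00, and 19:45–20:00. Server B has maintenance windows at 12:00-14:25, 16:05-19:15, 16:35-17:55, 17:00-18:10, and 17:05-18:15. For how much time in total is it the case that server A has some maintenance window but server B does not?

6 h 40 min

First set merges to 04:55–11:05, 15:45–16:00, 19:45–20:00.
Second set merges to 12:00–14:25, 16:05–19:15.
A \ B = 04:55–11:05, 15:45–16:00, 19:45–20:00.
Total: 6 h 10 min + 15 min + 15 min = 6 h 40 min.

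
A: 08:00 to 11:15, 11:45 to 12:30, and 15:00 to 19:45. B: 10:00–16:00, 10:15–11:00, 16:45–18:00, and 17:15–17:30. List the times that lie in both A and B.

10:00–11:15, 11:45–12:30, 15:00–16:00, 16:45–18:00

Second set merges to 10:00–16:00, 16:45–18:00.
08:00–11:15 overlaps B on 10:00–11:15.
11:45–12:30 overlaps B on 11:45–12:30.
15:00–19:45 overlaps B on 15:00–16:00, 16:45–18:00.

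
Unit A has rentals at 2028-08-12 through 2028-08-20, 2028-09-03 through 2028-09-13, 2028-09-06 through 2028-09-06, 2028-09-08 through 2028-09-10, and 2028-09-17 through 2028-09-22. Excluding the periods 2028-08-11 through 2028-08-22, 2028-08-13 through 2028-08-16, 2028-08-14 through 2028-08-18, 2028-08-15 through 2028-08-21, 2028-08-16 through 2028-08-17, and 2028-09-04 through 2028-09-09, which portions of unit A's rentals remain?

2028-09-03 through 2028-09-03, 2028-09-10 through 2028-09-13, 2028-09-17 through 2028-09-22

Merge the first list: 2028-08-12 through 2028-08-20, 2028-09-03 through 2028-09-13, 2028-09-17 through 2028-09-22.
Merge the second list: 2028-08-11 through 2028-08-22, 2028-09-04 through 2028-09-09.
2028-08-12 through 2028-08-20: fully covered by B → removed.
2028-09-03 through 2028-09-13 minus B → 2028-09-03 through 2028-09-03, 2028-09-10 through 2028-09-13.
2028-09-17 through 2028-09-22: no B overlap → unchanged.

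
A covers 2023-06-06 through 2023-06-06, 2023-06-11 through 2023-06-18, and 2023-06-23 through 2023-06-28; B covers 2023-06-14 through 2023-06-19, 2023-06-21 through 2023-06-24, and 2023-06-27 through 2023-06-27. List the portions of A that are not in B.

2023-06-06 through 2023-06-06: nothing removed.
2023-06-11 through 2023-06-18 \ B = 2023-06-11 through 2023-06-13.
2023-06-23 through 2023-06-28 \ B = 2023-06-25 through 2023-06-26, 2023-06-28 through 2023-06-28.

2023-06-06 through 2023-06-06, 2023-06-11 through 2023-06-13, 2023-06-25 through 2023-06-26, 2023-06-28 through 2023-06-28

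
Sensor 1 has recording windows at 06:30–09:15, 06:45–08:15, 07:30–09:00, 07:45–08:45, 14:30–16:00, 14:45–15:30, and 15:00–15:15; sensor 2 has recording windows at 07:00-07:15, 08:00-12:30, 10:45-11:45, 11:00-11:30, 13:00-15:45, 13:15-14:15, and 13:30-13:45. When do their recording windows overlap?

07:00–07:15, 08:00–09:15, 14:30–15:45

Merge the first list: 06:30–09:15, 14:30–16:00.
Merge the second list: 07:00–07:15, 08:00–12:30, 13:00–15:45.
06:30–09:15 meets the second set on 07:00–07:15, 08:00–09:15.
14:30–16:00 meets the second set on 14:30–15:45.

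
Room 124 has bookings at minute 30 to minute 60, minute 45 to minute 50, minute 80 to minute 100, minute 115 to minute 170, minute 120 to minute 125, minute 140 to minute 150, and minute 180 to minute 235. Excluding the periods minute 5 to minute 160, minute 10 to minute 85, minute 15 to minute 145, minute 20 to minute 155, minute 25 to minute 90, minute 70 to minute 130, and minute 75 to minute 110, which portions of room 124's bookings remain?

Merge the first list: minute 30 to minute 60, minute 80 to minute 100, minute 115 to minute 170, minute 180 to minute 235.
Merge the second list: minute 5 to minute 160.
minute 30 to minute 60: entirely removed.
minute 80 to minute 100: entirely removed.
minute 115 to minute 170 \ B = minute 160 to minute 170.
minute 180 to minute 235: nothing removed.

minute 160 to minute 170, minute 180 to minute 235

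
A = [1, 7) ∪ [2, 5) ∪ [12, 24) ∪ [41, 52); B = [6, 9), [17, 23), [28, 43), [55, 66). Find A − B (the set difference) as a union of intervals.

First set merges to [1, 7), [12, 24), [41, 52).
[1, 7) \ B = [1, 6).
[12, 24) \ B = [12, 17), [23, 24).
[41, 52) \ B = [43, 52).

[1, 6) ∪ [12, 17) ∪ [23, 24) ∪ [43, 52)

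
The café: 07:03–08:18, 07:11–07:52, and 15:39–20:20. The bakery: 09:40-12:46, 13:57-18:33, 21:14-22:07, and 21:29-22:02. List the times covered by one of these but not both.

07:03-08:18, 09:40-12:46, 13:57-15:39, 18:33-20:20, 21:14-22:07

First set merges to 07:03-08:18, 15:39-20:20.
Second set merges to 09:40-12:46, 13:57-18:33, 21:14-22:07.
A but not B: 07:03-08:18, 18:33-20:20.
B but not A: 09:40-12:46, 13:57-15:39, 21:14-22:07.
Combining gives A △ B.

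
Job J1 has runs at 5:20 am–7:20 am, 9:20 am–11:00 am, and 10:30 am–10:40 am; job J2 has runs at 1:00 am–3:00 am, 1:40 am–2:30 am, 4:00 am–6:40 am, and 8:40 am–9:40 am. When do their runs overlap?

Merge the first list: 5:20 am–7:20 am, 9:20 am–11:00 am.
Merge the second list: 1:00 am–3:00 am, 4:00 am–6:40 am, 8:40 am–9:40 am.
5:20 am–7:20 am ∩ B → 5:20 am–6:40 am.
9:20 am–11:00 am ∩ B → 9:20 am–9:40 am.

5:20 am–6:40 am, 9:20 am–9:40 am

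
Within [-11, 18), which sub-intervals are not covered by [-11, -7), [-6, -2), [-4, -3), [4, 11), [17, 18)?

The merged coverage is [-11, -7), [-6, -2), [4, 11), [17, 18).
Uncovered inside [-11, 18): [-7, -6), [-2, 4), [11, 17).

[-7, -6) ∪ [-2, 4) ∪ [11, 17)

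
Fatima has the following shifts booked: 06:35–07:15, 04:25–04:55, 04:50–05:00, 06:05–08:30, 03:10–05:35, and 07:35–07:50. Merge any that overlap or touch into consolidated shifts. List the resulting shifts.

03:10–05:35, 06:05–08:30

Sort by start: 03:10–05:35, 04:25–04:55, 04:50–05:00, 06:05–08:30, 06:35–07:15, 07:35–07:50.
04:25–04:55 overlaps/touches 03:10–05:35 → extend to 03:10–05:35.
04:50–05:00 overlaps/touches 03:10–05:35 → extend to 03:10–05:35.
06:05–08:30 is disjoint → start new block.
06:35–07:15 overlaps/touches 06:05–08:30 → extend to 06:05–08:30.
07:35–07:50 overlaps/touches 06:05–08:30 → extend to 06:05–08:30.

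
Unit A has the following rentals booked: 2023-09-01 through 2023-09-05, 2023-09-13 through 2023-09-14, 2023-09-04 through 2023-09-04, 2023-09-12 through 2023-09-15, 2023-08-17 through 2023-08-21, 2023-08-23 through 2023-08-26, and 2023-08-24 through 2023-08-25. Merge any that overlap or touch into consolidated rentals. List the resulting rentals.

2023-08-17 through 2023-08-21, 2023-08-23 through 2023-08-26, 2023-09-01 through 2023-09-05, 2023-09-12 through 2023-09-15

Sort by start: 2023-08-17 through 2023-08-21, 2023-08-23 through 2023-08-26, 2023-08-24 through 2023-08-25, 2023-09-01 through 2023-09-05, 2023-09-04 through 2023-09-04, 2023-09-12 through 2023-09-15, 2023-09-13 through 2023-09-14.
2023-08-23 through 2023-08-26 is disjoint → start new block.
2023-08-24 through 2023-08-25 overlaps/touches 2023-08-23 through 2023-08-26 → extend to 2023-08-23 through 2023-08-26.
2023-09-01 through 2023-09-05 is disjoint → start new block.
2023-09-04 through 2023-09-04 overlaps/touches 2023-09-01 through 2023-09-05 → extend to 2023-09-01 through 2023-09-05.
2023-09-12 through 2023-09-15 is disjoint → start new block.
2023-09-13 through 2023-09-14 overlaps/touches 2023-09-12 through 2023-09-15 → extend to 2023-09-12 through 2023-09-15.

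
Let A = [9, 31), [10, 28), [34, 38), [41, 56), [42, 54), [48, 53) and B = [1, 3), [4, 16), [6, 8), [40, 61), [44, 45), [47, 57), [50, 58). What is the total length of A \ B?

A, merged: [9, 31), [34, 38), [41, 56).
B, merged: [1, 3), [4, 16), [40, 61).
A \ B = [16, 31), [34, 38).
Total: 15 + 4 = 19.

19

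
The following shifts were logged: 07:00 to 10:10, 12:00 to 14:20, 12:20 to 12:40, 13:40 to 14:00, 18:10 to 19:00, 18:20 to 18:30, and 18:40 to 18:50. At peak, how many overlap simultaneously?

2

Walk the sorted start/end points keeping a running depth.
The depth first hits 2 at 12:20.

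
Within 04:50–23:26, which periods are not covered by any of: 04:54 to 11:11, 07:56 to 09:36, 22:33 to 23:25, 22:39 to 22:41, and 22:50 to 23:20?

After merging, the occupied span is 04:54–11:11, 22:33–23:25.
Uncovered inside 04:50–23:26: 04:50–04:54, 11:11–22:33, 23:25–23:26.

04:50–04:54, 11:11–22:33, 23:25–23:26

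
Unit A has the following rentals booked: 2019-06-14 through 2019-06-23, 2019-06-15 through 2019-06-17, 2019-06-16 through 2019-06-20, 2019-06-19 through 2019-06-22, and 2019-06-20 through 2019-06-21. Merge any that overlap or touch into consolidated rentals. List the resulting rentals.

2019-06-14 through 2019-06-23

2019-06-15 through 2019-06-17 overlaps/touches 2019-06-14 through 2019-06-23 → extend to 2019-06-14 through 2019-06-23.
2019-06-16 through 2019-06-20 overlaps/touches 2019-06-14 through 2019-06-23 → extend to 2019-06-14 through 2019-06-23.
2019-06-19 through 2019-06-22 overlaps/touches 2019-06-14 through 2019-06-23 → extend to 2019-06-14 through 2019-06-23.
2019-06-20 through 2019-06-21 overlaps/touches 2019-06-14 through 2019-06-23 → extend to 2019-06-14 through 2019-06-23.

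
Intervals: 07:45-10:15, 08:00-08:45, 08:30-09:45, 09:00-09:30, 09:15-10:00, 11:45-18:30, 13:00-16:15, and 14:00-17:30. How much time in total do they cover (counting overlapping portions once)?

9 h 15 min

Merged: 07:45–10:15, 11:45–18:30.
Lengths: 2 h 30 min + 6 h 45 min = 9 h 15 min.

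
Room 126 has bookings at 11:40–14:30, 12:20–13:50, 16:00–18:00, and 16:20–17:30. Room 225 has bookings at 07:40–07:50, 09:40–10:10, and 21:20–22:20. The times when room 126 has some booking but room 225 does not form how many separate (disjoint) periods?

2

A, merged: 11:40-14:30, 16:00-18:00.
A \ B = 11:40-14:30, 16:00-18:00.
That is 2 disjoint pieces.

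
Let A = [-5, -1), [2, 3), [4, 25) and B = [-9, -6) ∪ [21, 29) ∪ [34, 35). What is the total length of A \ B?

22

A \ B = [-5, -1), [2, 3), [4, 21).
Total: 4 + 1 + 17 = 22.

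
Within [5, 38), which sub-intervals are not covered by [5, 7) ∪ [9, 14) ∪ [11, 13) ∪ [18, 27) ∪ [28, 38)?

Covered (merged): [5, 7), [9, 14), [18, 27), [28, 38).
Complement within [5, 38): [7, 9), [14, 18), [27, 28).

[7, 9) ∪ [14, 18) ∪ [27, 28)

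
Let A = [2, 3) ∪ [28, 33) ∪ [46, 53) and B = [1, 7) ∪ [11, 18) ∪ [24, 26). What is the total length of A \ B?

12

A \ B = [28, 33), [46, 53).
Total: 5 + 7 = 12.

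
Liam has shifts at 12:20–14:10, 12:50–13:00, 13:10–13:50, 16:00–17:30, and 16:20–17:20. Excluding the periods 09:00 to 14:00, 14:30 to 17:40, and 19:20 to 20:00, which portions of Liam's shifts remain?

Merge the first list: 12:20–14:10, 16:00–17:30.
12:20–14:10 \ B = 14:00–14:10.
16:00–17:30: entirely removed.

14:00–14:10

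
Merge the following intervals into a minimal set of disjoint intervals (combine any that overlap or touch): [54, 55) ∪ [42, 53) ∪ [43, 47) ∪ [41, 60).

Sort by start: [41, 60), [42, 53), [43, 47), [54, 55).
[42, 53) overlaps/touches [41, 60) → extend to [41, 60).
[43, 47) overlaps/touches [41, 60) → extend to [41, 60).
[54, 55) overlaps/touches [41, 60) → extend to [41, 60).

[41, 60)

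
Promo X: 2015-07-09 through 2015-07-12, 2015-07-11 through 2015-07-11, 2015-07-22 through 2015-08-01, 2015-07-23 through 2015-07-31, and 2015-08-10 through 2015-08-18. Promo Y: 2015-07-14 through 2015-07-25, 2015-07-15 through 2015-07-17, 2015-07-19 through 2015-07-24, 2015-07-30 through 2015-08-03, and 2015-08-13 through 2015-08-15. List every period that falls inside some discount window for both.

2015-07-22 through 2015-07-25, 2015-07-30 through 2015-08-01, 2015-08-13 through 2015-08-15

A, merged: 2015-07-09 through 2015-07-12, 2015-07-22 through 2015-08-01, 2015-08-10 through 2015-08-18.
B, merged: 2015-07-14 through 2015-07-25, 2015-07-30 through 2015-08-03, 2015-08-13 through 2015-08-15.
2015-07-09 through 2015-07-12 falls entirely outside B.
2015-07-22 through 2015-08-01 overlaps B on 2015-07-22 through 2015-07-25, 2015-07-30 through 2015-08-01.
2015-08-10 through 2015-08-18 overlaps B on 2015-08-13 through 2015-08-15.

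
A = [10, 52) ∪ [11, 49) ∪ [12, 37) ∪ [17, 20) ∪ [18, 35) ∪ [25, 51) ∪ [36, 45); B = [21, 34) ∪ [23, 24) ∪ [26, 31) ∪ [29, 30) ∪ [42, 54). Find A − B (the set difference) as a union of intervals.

First set merges to [10, 52).
Second set merges to [21, 34), [42, 54).
[10, 52) \ B = [10, 21), [34, 42).

[10, 21) ∪ [34, 42)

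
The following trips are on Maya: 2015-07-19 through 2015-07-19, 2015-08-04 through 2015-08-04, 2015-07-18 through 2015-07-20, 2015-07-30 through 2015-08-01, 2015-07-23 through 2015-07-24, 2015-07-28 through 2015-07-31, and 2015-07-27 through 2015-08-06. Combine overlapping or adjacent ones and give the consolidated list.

2015-07-18 through 2015-07-20, 2015-07-23 through 2015-07-24, 2015-07-27 through 2015-08-06

Sort by start: 2015-07-18 through 2015-07-20, 2015-07-19 through 2015-07-19, 2015-07-23 through 2015-07-24, 2015-07-27 through 2015-08-06, 2015-07-28 through 2015-07-31, 2015-07-30 through 2015-08-01, 2015-08-04 through 2015-08-04.
2015-07-19 through 2015-07-19 overlaps/touches 2015-07-18 through 2015-07-20 → extend to 2015-07-18 through 2015-07-20.
2015-07-23 through 2015-07-24 is disjoint → start new block.
2015-07-27 through 2015-08-06 is disjoint → start new block.
2015-07-28 through 2015-07-31 overlaps/touches 2015-07-27 through 2015-08-06 → extend to 2015-07-27 through 2015-08-06.
2015-07-30 through 2015-08-01 overlaps/touches 2015-07-27 through 2015-08-06 → extend to 2015-07-27 through 2015-08-06.
2015-08-04 through 2015-08-04 overlaps/touches 2015-07-27 through 2015-08-06 → extend to 2015-07-27 through 2015-08-06.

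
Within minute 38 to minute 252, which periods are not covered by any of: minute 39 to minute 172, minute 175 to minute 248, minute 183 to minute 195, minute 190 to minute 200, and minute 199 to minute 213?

minute 38 to minute 39, minute 172 to minute 175, minute 248 to minute 252

Covered (merged): minute 39 to minute 172, minute 175 to minute 248.
Complement within minute 38 to minute 252: minute 38 to minute 39, minute 172 to minute 175, minute 248 to minute 252.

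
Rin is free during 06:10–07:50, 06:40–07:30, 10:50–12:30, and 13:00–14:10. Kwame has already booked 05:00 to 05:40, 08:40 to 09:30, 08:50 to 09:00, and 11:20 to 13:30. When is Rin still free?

06:10-07:50, 10:50-11:20, 13:30-14:10

First set merges to 06:10-07:50, 10:50-12:30, 13:00-14:10.
Second set merges to 05:00-05:40, 08:40-09:30, 11:20-13:30.
06:10-07:50 is untouched.
10:50-12:30 with B removed leaves 10:50-11:20.
13:00-14:10 with B removed leaves 13:30-14:10.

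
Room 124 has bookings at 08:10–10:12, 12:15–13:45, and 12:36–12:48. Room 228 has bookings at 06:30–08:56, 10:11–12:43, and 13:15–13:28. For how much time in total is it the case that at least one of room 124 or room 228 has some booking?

Merge the first list: 08:10–10:12, 12:15–13:45.
A ∪ B = 06:30–13:45.
Total: 7 h 15 min.

7 h 15 min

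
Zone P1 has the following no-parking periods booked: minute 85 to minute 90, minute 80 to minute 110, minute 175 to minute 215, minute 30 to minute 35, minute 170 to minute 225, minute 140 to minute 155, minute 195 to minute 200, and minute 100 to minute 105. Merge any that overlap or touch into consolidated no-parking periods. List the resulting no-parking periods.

minute 30 to minute 35, minute 80 to minute 110, minute 140 to minute 155, minute 170 to minute 225

Sort by start: minute 30 to minute 35, minute 80 to minute 110, minute 85 to minute 90, minute 100 to minute 105, minute 140 to minute 155, minute 170 to minute 225, minute 175 to minute 215, minute 195 to minute 200.
minute 80 to minute 110 is disjoint → start new block.
minute 85 to minute 90 overlaps/touches minute 80 to minute 110 → extend to minute 80 to minute 110.
minute 100 to minute 105 overlaps/touches minute 80 to minute 110 → extend to minute 80 to minute 110.
minute 140 to minute 155 is disjoint → start new block.
minute 170 to minute 225 is disjoint → start new block.
minute 175 to minute 215 overlaps/touches minute 170 to minute 225 → extend to minute 170 to minute 225.
minute 195 to minute 200 overlaps/touches minute 170 to minute 225 → extend to minute 170 to minute 225.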